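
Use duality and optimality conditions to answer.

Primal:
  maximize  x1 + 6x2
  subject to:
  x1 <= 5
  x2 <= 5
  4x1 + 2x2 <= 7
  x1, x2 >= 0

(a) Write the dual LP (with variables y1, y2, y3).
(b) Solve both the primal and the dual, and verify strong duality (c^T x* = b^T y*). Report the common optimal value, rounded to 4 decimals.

The standard primal-dual pair for 'max c^T x s.t. A x <= b, x >= 0' is:
  Dual:  min b^T y  s.t.  A^T y >= c,  y >= 0.

So the dual LP is:
  minimize  5y1 + 5y2 + 7y3
  subject to:
    y1 + 4y3 >= 1
    y2 + 2y3 >= 6
    y1, y2, y3 >= 0

Solving the primal: x* = (0, 3.5).
  primal value c^T x* = 21.
Solving the dual: y* = (0, 0, 3).
  dual value b^T y* = 21.
Strong duality: c^T x* = b^T y*. Confirmed.

21


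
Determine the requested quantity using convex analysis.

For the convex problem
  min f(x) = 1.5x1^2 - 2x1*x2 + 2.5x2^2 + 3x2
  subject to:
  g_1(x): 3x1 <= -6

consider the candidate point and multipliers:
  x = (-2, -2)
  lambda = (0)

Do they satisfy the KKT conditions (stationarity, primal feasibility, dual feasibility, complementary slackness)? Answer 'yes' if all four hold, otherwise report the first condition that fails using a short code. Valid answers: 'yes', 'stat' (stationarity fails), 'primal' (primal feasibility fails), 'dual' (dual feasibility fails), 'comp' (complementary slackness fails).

Gradient of f: grad f(x) = Q x + c = (-2, -3)
Constraint values g_i(x) = a_i^T x - b_i:
  g_1((-2, -2)) = 0
Stationarity residual: grad f(x) + sum_i lambda_i a_i = (-2, -3)
  -> stationarity FAILS
Primal feasibility (all g_i <= 0): OK
Dual feasibility (all lambda_i >= 0): OK
Complementary slackness (lambda_i * g_i(x) = 0 for all i): OK

Verdict: the first failing condition is stationarity -> stat.

stat


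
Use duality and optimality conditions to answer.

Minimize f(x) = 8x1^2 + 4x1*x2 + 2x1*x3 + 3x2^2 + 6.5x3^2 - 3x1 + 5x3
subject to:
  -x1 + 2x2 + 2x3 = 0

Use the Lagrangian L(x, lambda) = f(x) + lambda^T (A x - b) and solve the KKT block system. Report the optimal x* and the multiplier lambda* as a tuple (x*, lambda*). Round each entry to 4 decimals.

Form the Lagrangian:
  L(x, lambda) = (1/2) x^T Q x + c^T x + lambda^T (A x - b)
Stationarity (grad_x L = 0): Q x + c + A^T lambda = 0.
Primal feasibility: A x = b.

This gives the KKT block system:
  [ Q   A^T ] [ x     ]   [-c ]
  [ A    0  ] [ lambda ] = [ b ]

Solving the linear system:
  x*      = (0.0834, 0.2829, -0.2412)
  lambda* = (-1.0156)
  f(x*)   = -0.7282

x* = (0.0834, 0.2829, -0.2412), lambda* = (-1.0156)


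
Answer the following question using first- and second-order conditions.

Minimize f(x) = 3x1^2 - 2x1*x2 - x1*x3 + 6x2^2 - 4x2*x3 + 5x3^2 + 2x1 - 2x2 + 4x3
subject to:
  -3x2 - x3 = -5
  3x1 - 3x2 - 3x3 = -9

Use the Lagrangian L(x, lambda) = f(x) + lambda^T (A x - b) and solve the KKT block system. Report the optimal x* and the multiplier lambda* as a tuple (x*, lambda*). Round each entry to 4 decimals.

Form the Lagrangian:
  L(x, lambda) = (1/2) x^T Q x + c^T x + lambda^T (A x - b)
Stationarity (grad_x L = 0): Q x + c + A^T lambda = 0.
Primal feasibility: A x = b.

This gives the KKT block system:
  [ Q   A^T ] [ x     ]   [-c ]
  [ A    0  ] [ lambda ] = [ b ]

Solving the linear system:
  x*      = (-0.7397, 1.3699, 0.8904)
  lambda* = (2.0959, 2.0228)
  f(x*)   = 14.0137

x* = (-0.7397, 1.3699, 0.8904), lambda* = (2.0959, 2.0228)


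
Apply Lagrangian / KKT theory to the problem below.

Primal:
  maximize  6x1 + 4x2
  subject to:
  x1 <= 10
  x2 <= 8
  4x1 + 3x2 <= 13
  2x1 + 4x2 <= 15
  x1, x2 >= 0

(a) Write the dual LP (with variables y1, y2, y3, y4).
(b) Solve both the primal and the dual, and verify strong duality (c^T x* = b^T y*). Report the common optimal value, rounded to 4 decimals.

The standard primal-dual pair for 'max c^T x s.t. A x <= b, x >= 0' is:
  Dual:  min b^T y  s.t.  A^T y >= c,  y >= 0.

So the dual LP is:
  minimize  10y1 + 8y2 + 13y3 + 15y4
  subject to:
    y1 + 4y3 + 2y4 >= 6
    y2 + 3y3 + 4y4 >= 4
    y1, y2, y3, y4 >= 0

Solving the primal: x* = (3.25, 0).
  primal value c^T x* = 19.5.
Solving the dual: y* = (0, 0, 1.5, 0).
  dual value b^T y* = 19.5.
Strong duality: c^T x* = b^T y*. Confirmed.

19.5


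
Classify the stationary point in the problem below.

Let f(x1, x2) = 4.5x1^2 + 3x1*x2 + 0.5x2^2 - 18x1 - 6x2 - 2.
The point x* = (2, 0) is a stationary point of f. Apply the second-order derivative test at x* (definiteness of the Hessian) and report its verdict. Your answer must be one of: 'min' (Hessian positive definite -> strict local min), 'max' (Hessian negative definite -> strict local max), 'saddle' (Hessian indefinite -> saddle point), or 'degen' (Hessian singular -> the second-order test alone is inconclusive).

Compute the Hessian H = grad^2 f:
  H = [[9, 3], [3, 1]]
Verify stationarity: grad f(x*) = H x* + g = (0, 0).
Eigenvalues of H: 0, 10.
H has a zero eigenvalue (singular; positive semidefinite but not definite), so H is neither positive definite, negative definite, nor indefinite. The second-order test alone is inconclusive -> degen.
(Indeed, f is constant along the null direction of H through x*, so x* is not a strict local extremum.)

degen


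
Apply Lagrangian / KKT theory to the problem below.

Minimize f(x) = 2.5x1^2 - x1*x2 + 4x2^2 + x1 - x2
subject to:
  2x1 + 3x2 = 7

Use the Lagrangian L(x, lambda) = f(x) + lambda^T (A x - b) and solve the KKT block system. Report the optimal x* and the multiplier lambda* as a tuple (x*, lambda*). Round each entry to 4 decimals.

Form the Lagrangian:
  L(x, lambda) = (1/2) x^T Q x + c^T x + lambda^T (A x - b)
Stationarity (grad_x L = 0): Q x + c + A^T lambda = 0.
Primal feasibility: A x = b.

This gives the KKT block system:
  [ Q   A^T ] [ x     ]   [-c ]
  [ A    0  ] [ lambda ] = [ b ]

Solving the linear system:
  x*      = (1.3258, 1.4494)
  lambda* = (-3.0899)
  f(x*)   = 10.7528

x* = (1.3258, 1.4494), lambda* = (-3.0899)


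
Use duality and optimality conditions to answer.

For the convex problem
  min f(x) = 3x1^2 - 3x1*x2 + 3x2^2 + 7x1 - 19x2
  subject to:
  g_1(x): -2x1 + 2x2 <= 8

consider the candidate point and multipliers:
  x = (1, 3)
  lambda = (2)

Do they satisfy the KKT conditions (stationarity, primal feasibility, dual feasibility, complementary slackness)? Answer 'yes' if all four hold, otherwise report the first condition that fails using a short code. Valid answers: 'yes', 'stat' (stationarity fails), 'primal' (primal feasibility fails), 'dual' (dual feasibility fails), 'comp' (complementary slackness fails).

Gradient of f: grad f(x) = Q x + c = (4, -4)
Constraint values g_i(x) = a_i^T x - b_i:
  g_1((1, 3)) = -4
Stationarity residual: grad f(x) + sum_i lambda_i a_i = (0, 0)
  -> stationarity OK
Primal feasibility (all g_i <= 0): OK
Dual feasibility (all lambda_i >= 0): OK
Complementary slackness (lambda_i * g_i(x) = 0 for all i): FAILS

Verdict: the first failing condition is complementary_slackness -> comp.

comp


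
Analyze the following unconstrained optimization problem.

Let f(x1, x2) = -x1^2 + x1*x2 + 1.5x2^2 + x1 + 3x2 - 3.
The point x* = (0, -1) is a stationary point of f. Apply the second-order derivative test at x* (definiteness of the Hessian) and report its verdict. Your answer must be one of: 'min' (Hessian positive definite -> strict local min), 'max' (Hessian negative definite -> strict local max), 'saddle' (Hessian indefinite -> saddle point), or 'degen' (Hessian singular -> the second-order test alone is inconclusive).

Compute the Hessian H = grad^2 f:
  H = [[-2, 1], [1, 3]]
Verify stationarity: grad f(x*) = H x* + g = (0, 0).
Eigenvalues of H: -2.1926, 3.1926.
Eigenvalues have mixed signs, so H is indefinite -> x* is a saddle point.

saddle


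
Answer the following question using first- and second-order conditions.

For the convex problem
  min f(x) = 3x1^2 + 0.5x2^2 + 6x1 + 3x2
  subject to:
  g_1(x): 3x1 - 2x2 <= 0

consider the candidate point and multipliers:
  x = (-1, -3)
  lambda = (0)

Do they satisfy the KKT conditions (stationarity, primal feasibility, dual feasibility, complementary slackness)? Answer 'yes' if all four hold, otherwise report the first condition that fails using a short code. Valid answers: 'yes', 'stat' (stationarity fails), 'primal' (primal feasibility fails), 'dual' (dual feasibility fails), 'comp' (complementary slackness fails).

Gradient of f: grad f(x) = Q x + c = (0, 0)
Constraint values g_i(x) = a_i^T x - b_i:
  g_1((-1, -3)) = 3
Stationarity residual: grad f(x) + sum_i lambda_i a_i = (0, 0)
  -> stationarity OK
Primal feasibility (all g_i <= 0): FAILS
Dual feasibility (all lambda_i >= 0): OK
Complementary slackness (lambda_i * g_i(x) = 0 for all i): OK

Verdict: the first failing condition is primal_feasibility -> primal.

primal


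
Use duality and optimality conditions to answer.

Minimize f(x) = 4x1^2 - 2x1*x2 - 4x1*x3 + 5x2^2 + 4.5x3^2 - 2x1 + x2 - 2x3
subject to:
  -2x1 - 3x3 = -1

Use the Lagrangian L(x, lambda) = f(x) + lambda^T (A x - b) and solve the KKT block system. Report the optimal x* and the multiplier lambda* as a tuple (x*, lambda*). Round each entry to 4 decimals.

Form the Lagrangian:
  L(x, lambda) = (1/2) x^T Q x + c^T x + lambda^T (A x - b)
Stationarity (grad_x L = 0): Q x + c + A^T lambda = 0.
Primal feasibility: A x = b.

This gives the KKT block system:
  [ Q   A^T ] [ x     ]   [-c ]
  [ A    0  ] [ lambda ] = [ b ]

Solving the linear system:
  x*      = (0.2244, -0.0551, 0.1837)
  lambda* = (-0.4147)
  f(x*)   = -0.643

x* = (0.2244, -0.0551, 0.1837), lambda* = (-0.4147)


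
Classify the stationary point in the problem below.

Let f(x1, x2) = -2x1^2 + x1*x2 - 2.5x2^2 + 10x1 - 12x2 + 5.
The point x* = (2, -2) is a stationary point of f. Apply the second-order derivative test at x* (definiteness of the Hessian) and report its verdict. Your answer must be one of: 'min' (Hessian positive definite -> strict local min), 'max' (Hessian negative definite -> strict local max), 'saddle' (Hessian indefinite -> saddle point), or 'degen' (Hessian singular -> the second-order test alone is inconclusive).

Compute the Hessian H = grad^2 f:
  H = [[-4, 1], [1, -5]]
Verify stationarity: grad f(x*) = H x* + g = (0, 0).
Eigenvalues of H: -5.618, -3.382.
Both eigenvalues < 0, so H is negative definite -> x* is a strict local max.

max


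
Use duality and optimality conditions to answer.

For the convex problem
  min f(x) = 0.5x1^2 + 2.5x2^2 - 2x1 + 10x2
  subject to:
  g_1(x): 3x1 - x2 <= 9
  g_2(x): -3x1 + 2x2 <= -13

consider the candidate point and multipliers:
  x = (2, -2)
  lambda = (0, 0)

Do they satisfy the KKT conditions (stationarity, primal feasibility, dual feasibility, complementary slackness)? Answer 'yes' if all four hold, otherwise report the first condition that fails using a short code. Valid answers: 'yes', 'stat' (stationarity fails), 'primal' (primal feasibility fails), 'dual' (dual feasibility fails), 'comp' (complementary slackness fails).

Gradient of f: grad f(x) = Q x + c = (0, 0)
Constraint values g_i(x) = a_i^T x - b_i:
  g_1((2, -2)) = -1
  g_2((2, -2)) = 3
Stationarity residual: grad f(x) + sum_i lambda_i a_i = (0, 0)
  -> stationarity OK
Primal feasibility (all g_i <= 0): FAILS
Dual feasibility (all lambda_i >= 0): OK
Complementary slackness (lambda_i * g_i(x) = 0 for all i): OK

Verdict: the first failing condition is primal_feasibility -> primal.

primal


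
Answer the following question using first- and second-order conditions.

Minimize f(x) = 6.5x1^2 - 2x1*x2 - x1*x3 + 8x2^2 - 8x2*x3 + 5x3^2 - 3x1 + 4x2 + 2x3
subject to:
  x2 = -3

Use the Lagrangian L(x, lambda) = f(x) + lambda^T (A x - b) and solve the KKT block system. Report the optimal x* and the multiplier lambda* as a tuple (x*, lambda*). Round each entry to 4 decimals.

Form the Lagrangian:
  L(x, lambda) = (1/2) x^T Q x + c^T x + lambda^T (A x - b)
Stationarity (grad_x L = 0): Q x + c + A^T lambda = 0.
Primal feasibility: A x = b.

This gives the KKT block system:
  [ Q   A^T ] [ x     ]   [-c ]
  [ A    0  ] [ lambda ] = [ b ]

Solving the linear system:
  x*      = (-0.4341, -3, -2.6434)
  lambda* = (21.9845)
  f(x*)   = 24.9845

x* = (-0.4341, -3, -2.6434), lambda* = (21.9845)


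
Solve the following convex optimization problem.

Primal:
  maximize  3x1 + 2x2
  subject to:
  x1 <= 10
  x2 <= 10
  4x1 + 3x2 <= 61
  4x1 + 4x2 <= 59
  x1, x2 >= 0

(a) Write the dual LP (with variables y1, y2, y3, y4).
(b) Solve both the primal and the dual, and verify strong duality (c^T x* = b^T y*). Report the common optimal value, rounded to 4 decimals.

The standard primal-dual pair for 'max c^T x s.t. A x <= b, x >= 0' is:
  Dual:  min b^T y  s.t.  A^T y >= c,  y >= 0.

So the dual LP is:
  minimize  10y1 + 10y2 + 61y3 + 59y4
  subject to:
    y1 + 4y3 + 4y4 >= 3
    y2 + 3y3 + 4y4 >= 2
    y1, y2, y3, y4 >= 0

Solving the primal: x* = (10, 4.75).
  primal value c^T x* = 39.5.
Solving the dual: y* = (1, 0, 0, 0.5).
  dual value b^T y* = 39.5.
Strong duality: c^T x* = b^T y*. Confirmed.

39.5


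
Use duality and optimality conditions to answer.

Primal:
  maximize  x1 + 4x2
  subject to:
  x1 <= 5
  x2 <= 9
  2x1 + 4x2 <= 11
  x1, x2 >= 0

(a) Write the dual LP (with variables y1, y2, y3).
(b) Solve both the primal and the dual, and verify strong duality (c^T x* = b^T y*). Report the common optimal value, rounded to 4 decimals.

The standard primal-dual pair for 'max c^T x s.t. A x <= b, x >= 0' is:
  Dual:  min b^T y  s.t.  A^T y >= c,  y >= 0.

So the dual LP is:
  minimize  5y1 + 9y2 + 11y3
  subject to:
    y1 + 2y3 >= 1
    y2 + 4y3 >= 4
    y1, y2, y3 >= 0

Solving the primal: x* = (0, 2.75).
  primal value c^T x* = 11.
Solving the dual: y* = (0, 0, 1).
  dual value b^T y* = 11.
Strong duality: c^T x* = b^T y*. Confirmed.

11


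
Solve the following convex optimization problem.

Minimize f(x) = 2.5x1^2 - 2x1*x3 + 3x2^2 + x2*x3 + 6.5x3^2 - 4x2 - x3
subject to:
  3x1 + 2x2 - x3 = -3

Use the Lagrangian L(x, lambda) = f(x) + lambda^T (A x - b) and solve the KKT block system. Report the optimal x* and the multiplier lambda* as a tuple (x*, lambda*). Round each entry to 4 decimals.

Form the Lagrangian:
  L(x, lambda) = (1/2) x^T Q x + c^T x + lambda^T (A x - b)
Stationarity (grad_x L = 0): Q x + c + A^T lambda = 0.
Primal feasibility: A x = b.

This gives the KKT block system:
  [ Q   A^T ] [ x     ]   [-c ]
  [ A    0  ] [ lambda ] = [ b ]

Solving the linear system:
  x*      = (-1.0337, 0.0741, 0.0471)
  lambda* = (1.7542)
  f(x*)   = 2.4596

x* = (-1.0337, 0.0741, 0.0471), lambda* = (1.7542)


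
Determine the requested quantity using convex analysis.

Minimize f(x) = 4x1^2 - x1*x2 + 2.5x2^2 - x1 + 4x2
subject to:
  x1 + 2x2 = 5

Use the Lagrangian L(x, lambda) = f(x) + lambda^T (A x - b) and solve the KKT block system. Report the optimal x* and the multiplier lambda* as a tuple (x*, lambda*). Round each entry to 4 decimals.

Form the Lagrangian:
  L(x, lambda) = (1/2) x^T Q x + c^T x + lambda^T (A x - b)
Stationarity (grad_x L = 0): Q x + c + A^T lambda = 0.
Primal feasibility: A x = b.

This gives the KKT block system:
  [ Q   A^T ] [ x     ]   [-c ]
  [ A    0  ] [ lambda ] = [ b ]

Solving the linear system:
  x*      = (1.1463, 1.9268)
  lambda* = (-6.2439)
  f(x*)   = 18.8902

x* = (1.1463, 1.9268), lambda* = (-6.2439)


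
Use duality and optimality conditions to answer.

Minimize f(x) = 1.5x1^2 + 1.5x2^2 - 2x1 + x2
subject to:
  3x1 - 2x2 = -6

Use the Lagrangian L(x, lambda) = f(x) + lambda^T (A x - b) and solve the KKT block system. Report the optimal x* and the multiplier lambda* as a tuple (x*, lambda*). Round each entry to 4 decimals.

Form the Lagrangian:
  L(x, lambda) = (1/2) x^T Q x + c^T x + lambda^T (A x - b)
Stationarity (grad_x L = 0): Q x + c + A^T lambda = 0.
Primal feasibility: A x = b.

This gives the KKT block system:
  [ Q   A^T ] [ x     ]   [-c ]
  [ A    0  ] [ lambda ] = [ b ]

Solving the linear system:
  x*      = (-1.3333, 1)
  lambda* = (2)
  f(x*)   = 7.8333

x* = (-1.3333, 1), lambda* = (2)


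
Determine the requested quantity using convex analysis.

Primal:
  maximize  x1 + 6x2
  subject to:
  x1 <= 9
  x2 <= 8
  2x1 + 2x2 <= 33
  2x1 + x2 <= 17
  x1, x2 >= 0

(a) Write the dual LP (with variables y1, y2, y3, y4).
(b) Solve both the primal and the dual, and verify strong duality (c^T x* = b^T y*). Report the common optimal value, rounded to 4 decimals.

The standard primal-dual pair for 'max c^T x s.t. A x <= b, x >= 0' is:
  Dual:  min b^T y  s.t.  A^T y >= c,  y >= 0.

So the dual LP is:
  minimize  9y1 + 8y2 + 33y3 + 17y4
  subject to:
    y1 + 2y3 + 2y4 >= 1
    y2 + 2y3 + y4 >= 6
    y1, y2, y3, y4 >= 0

Solving the primal: x* = (4.5, 8).
  primal value c^T x* = 52.5.
Solving the dual: y* = (0, 5.5, 0, 0.5).
  dual value b^T y* = 52.5.
Strong duality: c^T x* = b^T y*. Confirmed.

52.5


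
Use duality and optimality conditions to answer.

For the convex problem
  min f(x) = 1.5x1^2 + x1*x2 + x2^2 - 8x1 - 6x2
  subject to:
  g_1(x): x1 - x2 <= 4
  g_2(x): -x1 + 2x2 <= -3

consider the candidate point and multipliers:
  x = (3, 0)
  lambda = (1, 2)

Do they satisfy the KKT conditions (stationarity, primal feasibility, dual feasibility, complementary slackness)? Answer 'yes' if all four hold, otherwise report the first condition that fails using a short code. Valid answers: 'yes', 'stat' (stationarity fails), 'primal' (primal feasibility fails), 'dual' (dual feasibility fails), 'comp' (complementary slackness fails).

Gradient of f: grad f(x) = Q x + c = (1, -3)
Constraint values g_i(x) = a_i^T x - b_i:
  g_1((3, 0)) = -1
  g_2((3, 0)) = 0
Stationarity residual: grad f(x) + sum_i lambda_i a_i = (0, 0)
  -> stationarity OK
Primal feasibility (all g_i <= 0): OK
Dual feasibility (all lambda_i >= 0): OK
Complementary slackness (lambda_i * g_i(x) = 0 for all i): FAILS

Verdict: the first failing condition is complementary_slackness -> comp.

comp


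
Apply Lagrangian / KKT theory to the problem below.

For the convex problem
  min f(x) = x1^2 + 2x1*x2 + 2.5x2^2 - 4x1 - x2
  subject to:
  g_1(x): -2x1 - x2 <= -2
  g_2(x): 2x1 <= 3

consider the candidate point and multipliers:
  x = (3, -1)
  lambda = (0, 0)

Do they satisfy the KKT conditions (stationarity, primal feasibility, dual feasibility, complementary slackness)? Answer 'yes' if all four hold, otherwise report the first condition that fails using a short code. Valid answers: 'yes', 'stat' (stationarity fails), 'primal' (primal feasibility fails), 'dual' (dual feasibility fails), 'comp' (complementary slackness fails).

Gradient of f: grad f(x) = Q x + c = (0, 0)
Constraint values g_i(x) = a_i^T x - b_i:
  g_1((3, -1)) = -3
  g_2((3, -1)) = 3
Stationarity residual: grad f(x) + sum_i lambda_i a_i = (0, 0)
  -> stationarity OK
Primal feasibility (all g_i <= 0): FAILS
Dual feasibility (all lambda_i >= 0): OK
Complementary slackness (lambda_i * g_i(x) = 0 for all i): OK

Verdict: the first failing condition is primal_feasibility -> primal.

primal


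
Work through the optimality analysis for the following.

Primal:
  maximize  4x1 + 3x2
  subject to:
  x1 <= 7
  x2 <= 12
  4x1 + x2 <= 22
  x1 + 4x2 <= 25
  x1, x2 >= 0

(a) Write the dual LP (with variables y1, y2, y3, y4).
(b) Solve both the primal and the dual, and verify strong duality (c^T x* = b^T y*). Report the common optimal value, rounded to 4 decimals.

The standard primal-dual pair for 'max c^T x s.t. A x <= b, x >= 0' is:
  Dual:  min b^T y  s.t.  A^T y >= c,  y >= 0.

So the dual LP is:
  minimize  7y1 + 12y2 + 22y3 + 25y4
  subject to:
    y1 + 4y3 + y4 >= 4
    y2 + y3 + 4y4 >= 3
    y1, y2, y3, y4 >= 0

Solving the primal: x* = (4.2, 5.2).
  primal value c^T x* = 32.4.
Solving the dual: y* = (0, 0, 0.8667, 0.5333).
  dual value b^T y* = 32.4.
Strong duality: c^T x* = b^T y*. Confirmed.

32.4


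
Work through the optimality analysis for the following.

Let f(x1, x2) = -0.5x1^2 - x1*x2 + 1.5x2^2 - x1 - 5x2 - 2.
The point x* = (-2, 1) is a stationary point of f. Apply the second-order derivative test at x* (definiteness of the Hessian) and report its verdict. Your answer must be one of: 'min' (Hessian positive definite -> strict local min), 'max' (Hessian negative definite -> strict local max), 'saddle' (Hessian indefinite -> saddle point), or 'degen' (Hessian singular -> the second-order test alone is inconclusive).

Compute the Hessian H = grad^2 f:
  H = [[-1, -1], [-1, 3]]
Verify stationarity: grad f(x*) = H x* + g = (0, 0).
Eigenvalues of H: -1.2361, 3.2361.
Eigenvalues have mixed signs, so H is indefinite -> x* is a saddle point.

saddle


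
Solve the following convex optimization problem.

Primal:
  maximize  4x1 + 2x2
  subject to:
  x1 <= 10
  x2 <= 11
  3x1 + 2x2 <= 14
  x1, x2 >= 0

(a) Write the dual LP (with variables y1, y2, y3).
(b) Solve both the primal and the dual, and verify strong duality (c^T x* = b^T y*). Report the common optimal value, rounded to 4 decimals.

The standard primal-dual pair for 'max c^T x s.t. A x <= b, x >= 0' is:
  Dual:  min b^T y  s.t.  A^T y >= c,  y >= 0.

So the dual LP is:
  minimize  10y1 + 11y2 + 14y3
  subject to:
    y1 + 3y3 >= 4
    y2 + 2y3 >= 2
    y1, y2, y3 >= 0

Solving the primal: x* = (4.6667, 0).
  primal value c^T x* = 18.6667.
Solving the dual: y* = (0, 0, 1.3333).
  dual value b^T y* = 18.6667.
Strong duality: c^T x* = b^T y*. Confirmed.

18.6667


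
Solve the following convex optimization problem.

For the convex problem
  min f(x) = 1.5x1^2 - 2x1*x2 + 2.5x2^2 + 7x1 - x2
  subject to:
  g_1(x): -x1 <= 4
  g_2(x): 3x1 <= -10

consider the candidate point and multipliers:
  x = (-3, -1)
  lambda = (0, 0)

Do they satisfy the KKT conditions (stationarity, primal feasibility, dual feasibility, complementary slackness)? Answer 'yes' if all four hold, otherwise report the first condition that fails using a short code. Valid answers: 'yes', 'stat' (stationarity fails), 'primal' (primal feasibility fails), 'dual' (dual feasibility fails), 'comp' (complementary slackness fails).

Gradient of f: grad f(x) = Q x + c = (0, 0)
Constraint values g_i(x) = a_i^T x - b_i:
  g_1((-3, -1)) = -1
  g_2((-3, -1)) = 1
Stationarity residual: grad f(x) + sum_i lambda_i a_i = (0, 0)
  -> stationarity OK
Primal feasibility (all g_i <= 0): FAILS
Dual feasibility (all lambda_i >= 0): OK
Complementary slackness (lambda_i * g_i(x) = 0 for all i): OK

Verdict: the first failing condition is primal_feasibility -> primal.

primal


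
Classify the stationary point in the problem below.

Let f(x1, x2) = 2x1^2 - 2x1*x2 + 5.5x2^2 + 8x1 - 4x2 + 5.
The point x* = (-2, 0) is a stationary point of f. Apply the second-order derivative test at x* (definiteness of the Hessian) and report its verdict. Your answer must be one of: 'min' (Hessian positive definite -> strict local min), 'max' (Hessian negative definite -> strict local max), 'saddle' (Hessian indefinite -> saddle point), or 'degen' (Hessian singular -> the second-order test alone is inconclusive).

Compute the Hessian H = grad^2 f:
  H = [[4, -2], [-2, 11]]
Verify stationarity: grad f(x*) = H x* + g = (0, 0).
Eigenvalues of H: 3.4689, 11.5311.
Both eigenvalues > 0, so H is positive definite -> x* is a strict local min.

min


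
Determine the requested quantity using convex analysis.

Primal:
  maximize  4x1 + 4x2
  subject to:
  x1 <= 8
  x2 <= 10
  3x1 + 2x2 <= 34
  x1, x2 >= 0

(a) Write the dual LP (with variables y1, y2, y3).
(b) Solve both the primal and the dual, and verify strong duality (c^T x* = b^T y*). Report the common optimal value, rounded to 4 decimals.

The standard primal-dual pair for 'max c^T x s.t. A x <= b, x >= 0' is:
  Dual:  min b^T y  s.t.  A^T y >= c,  y >= 0.

So the dual LP is:
  minimize  8y1 + 10y2 + 34y3
  subject to:
    y1 + 3y3 >= 4
    y2 + 2y3 >= 4
    y1, y2, y3 >= 0

Solving the primal: x* = (4.6667, 10).
  primal value c^T x* = 58.6667.
Solving the dual: y* = (0, 1.3333, 1.3333).
  dual value b^T y* = 58.6667.
Strong duality: c^T x* = b^T y*. Confirmed.

58.6667


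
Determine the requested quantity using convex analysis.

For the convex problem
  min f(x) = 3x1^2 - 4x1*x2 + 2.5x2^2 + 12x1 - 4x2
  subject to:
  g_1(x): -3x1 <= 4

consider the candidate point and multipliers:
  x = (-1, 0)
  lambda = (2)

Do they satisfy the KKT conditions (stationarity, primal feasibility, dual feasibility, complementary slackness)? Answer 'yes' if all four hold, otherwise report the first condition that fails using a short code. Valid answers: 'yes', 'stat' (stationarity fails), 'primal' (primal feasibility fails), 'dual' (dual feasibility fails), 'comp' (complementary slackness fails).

Gradient of f: grad f(x) = Q x + c = (6, 0)
Constraint values g_i(x) = a_i^T x - b_i:
  g_1((-1, 0)) = -1
Stationarity residual: grad f(x) + sum_i lambda_i a_i = (0, 0)
  -> stationarity OK
Primal feasibility (all g_i <= 0): OK
Dual feasibility (all lambda_i >= 0): OK
Complementary slackness (lambda_i * g_i(x) = 0 for all i): FAILS

Verdict: the first failing condition is complementary_slackness -> comp.

comp


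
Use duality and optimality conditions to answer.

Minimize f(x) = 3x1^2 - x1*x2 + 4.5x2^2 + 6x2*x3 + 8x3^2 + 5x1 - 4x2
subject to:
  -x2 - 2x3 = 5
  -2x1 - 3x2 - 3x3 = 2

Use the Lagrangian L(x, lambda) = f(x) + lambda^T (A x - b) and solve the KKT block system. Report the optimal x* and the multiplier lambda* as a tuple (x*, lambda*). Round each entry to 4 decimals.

Form the Lagrangian:
  L(x, lambda) = (1/2) x^T Q x + c^T x + lambda^T (A x - b)
Stationarity (grad_x L = 0): Q x + c + A^T lambda = 0.
Primal feasibility: A x = b.

This gives the KKT block system:
  [ Q   A^T ] [ x     ]   [-c ]
  [ A    0  ] [ lambda ] = [ b ]

Solving the linear system:
  x*      = (1.6211, 1.5053, -3.2526)
  lambda* = (-31.4211, 6.6105)
  f(x*)   = 72.9842

x* = (1.6211, 1.5053, -3.2526), lambda* = (-31.4211, 6.6105)


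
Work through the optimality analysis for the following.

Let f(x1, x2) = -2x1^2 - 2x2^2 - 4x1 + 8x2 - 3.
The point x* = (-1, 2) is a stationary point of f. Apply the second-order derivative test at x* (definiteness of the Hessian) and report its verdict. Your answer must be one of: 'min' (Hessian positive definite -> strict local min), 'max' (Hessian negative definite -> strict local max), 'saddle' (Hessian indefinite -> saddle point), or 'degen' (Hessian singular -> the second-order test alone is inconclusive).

Compute the Hessian H = grad^2 f:
  H = [[-4, 0], [0, -4]]
Verify stationarity: grad f(x*) = H x* + g = (0, 0).
Eigenvalues of H: -4, -4.
Both eigenvalues < 0, so H is negative definite -> x* is a strict local max.

max


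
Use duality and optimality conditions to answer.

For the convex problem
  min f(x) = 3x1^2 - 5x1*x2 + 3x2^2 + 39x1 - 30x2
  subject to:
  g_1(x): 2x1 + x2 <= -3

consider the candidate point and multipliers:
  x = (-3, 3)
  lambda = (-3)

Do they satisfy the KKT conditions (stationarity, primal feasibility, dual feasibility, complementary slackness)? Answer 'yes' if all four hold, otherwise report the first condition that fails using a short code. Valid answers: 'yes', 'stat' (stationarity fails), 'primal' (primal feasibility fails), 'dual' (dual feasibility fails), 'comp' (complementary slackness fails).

Gradient of f: grad f(x) = Q x + c = (6, 3)
Constraint values g_i(x) = a_i^T x - b_i:
  g_1((-3, 3)) = 0
Stationarity residual: grad f(x) + sum_i lambda_i a_i = (0, 0)
  -> stationarity OK
Primal feasibility (all g_i <= 0): OK
Dual feasibility (all lambda_i >= 0): FAILS
Complementary slackness (lambda_i * g_i(x) = 0 for all i): OK

Verdict: the first failing condition is dual_feasibility -> dual.

dual


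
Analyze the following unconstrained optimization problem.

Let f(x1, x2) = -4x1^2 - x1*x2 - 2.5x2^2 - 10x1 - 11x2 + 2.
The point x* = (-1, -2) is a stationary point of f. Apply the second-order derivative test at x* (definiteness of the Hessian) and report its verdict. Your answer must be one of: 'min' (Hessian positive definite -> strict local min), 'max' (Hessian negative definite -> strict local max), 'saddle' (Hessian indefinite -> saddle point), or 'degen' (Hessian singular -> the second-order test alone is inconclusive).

Compute the Hessian H = grad^2 f:
  H = [[-8, -1], [-1, -5]]
Verify stationarity: grad f(x*) = H x* + g = (0, 0).
Eigenvalues of H: -8.3028, -4.6972.
Both eigenvalues < 0, so H is negative definite -> x* is a strict local max.

max


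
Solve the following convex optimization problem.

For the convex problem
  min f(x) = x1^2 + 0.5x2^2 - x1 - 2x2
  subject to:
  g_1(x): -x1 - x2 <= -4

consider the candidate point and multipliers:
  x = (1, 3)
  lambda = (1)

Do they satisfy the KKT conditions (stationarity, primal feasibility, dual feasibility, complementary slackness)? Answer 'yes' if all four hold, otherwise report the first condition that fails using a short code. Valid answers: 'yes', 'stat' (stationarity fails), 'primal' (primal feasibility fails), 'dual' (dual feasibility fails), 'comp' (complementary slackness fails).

Gradient of f: grad f(x) = Q x + c = (1, 1)
Constraint values g_i(x) = a_i^T x - b_i:
  g_1((1, 3)) = 0
Stationarity residual: grad f(x) + sum_i lambda_i a_i = (0, 0)
  -> stationarity OK
Primal feasibility (all g_i <= 0): OK
Dual feasibility (all lambda_i >= 0): OK
Complementary slackness (lambda_i * g_i(x) = 0 for all i): OK

Verdict: yes, KKT holds.

yes


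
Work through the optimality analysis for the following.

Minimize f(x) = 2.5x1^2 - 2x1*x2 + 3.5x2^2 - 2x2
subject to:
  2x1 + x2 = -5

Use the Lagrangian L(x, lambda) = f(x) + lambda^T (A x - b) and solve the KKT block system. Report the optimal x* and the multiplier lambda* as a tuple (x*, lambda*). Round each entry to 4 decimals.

Form the Lagrangian:
  L(x, lambda) = (1/2) x^T Q x + c^T x + lambda^T (A x - b)
Stationarity (grad_x L = 0): Q x + c + A^T lambda = 0.
Primal feasibility: A x = b.

This gives the KKT block system:
  [ Q   A^T ] [ x     ]   [-c ]
  [ A    0  ] [ lambda ] = [ b ]

Solving the linear system:
  x*      = (-2.0488, -0.9024)
  lambda* = (4.2195)
  f(x*)   = 11.4512

x* = (-2.0488, -0.9024), lambda* = (4.2195)


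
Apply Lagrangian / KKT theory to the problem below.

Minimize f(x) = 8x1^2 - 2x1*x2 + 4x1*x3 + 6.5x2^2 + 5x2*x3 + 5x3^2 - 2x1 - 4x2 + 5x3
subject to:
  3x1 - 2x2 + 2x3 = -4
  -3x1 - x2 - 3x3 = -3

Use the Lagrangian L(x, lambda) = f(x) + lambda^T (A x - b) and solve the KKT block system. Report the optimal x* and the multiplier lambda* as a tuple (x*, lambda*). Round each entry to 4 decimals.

Form the Lagrangian:
  L(x, lambda) = (1/2) x^T Q x + c^T x + lambda^T (A x - b)
Stationarity (grad_x L = 0): Q x + c + A^T lambda = 0.
Primal feasibility: A x = b.

This gives the KKT block system:
  [ Q   A^T ] [ x     ]   [-c ]
  [ A    0  ] [ lambda ] = [ b ]

Solving the linear system:
  x*      = (1.0565, 2.6462, -0.9386)
  lambda* = (7.2141, 9.1665)
  f(x*)   = 19.4827

x* = (1.0565, 2.6462, -0.9386), lambda* = (7.2141, 9.1665)


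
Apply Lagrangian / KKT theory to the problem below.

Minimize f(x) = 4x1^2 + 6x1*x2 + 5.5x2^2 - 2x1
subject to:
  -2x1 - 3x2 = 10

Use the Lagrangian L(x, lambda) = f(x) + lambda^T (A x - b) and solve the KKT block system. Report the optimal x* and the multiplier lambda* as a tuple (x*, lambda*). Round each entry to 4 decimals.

Form the Lagrangian:
  L(x, lambda) = (1/2) x^T Q x + c^T x + lambda^T (A x - b)
Stationarity (grad_x L = 0): Q x + c + A^T lambda = 0.
Primal feasibility: A x = b.

This gives the KKT block system:
  [ Q   A^T ] [ x     ]   [-c ]
  [ A    0  ] [ lambda ] = [ b ]

Solving the linear system:
  x*      = (-0.5, -3)
  lambda* = (-12)
  f(x*)   = 60.5

x* = (-0.5, -3), lambda* = (-12)


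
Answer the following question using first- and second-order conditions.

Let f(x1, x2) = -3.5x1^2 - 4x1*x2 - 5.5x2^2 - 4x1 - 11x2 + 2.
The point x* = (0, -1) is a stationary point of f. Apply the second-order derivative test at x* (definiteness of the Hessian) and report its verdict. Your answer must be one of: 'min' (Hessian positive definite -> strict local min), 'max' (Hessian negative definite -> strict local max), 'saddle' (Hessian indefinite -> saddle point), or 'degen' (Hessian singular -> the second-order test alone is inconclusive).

Compute the Hessian H = grad^2 f:
  H = [[-7, -4], [-4, -11]]
Verify stationarity: grad f(x*) = H x* + g = (0, 0).
Eigenvalues of H: -13.4721, -4.5279.
Both eigenvalues < 0, so H is negative definite -> x* is a strict local max.

max


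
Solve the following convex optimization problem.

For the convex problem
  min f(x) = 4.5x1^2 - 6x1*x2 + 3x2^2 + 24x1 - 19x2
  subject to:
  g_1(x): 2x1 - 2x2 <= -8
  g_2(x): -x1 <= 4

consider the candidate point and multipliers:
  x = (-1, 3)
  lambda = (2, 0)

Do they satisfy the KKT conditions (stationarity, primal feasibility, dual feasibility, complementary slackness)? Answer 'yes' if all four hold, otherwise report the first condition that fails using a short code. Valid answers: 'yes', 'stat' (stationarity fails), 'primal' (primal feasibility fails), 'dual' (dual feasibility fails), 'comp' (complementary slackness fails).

Gradient of f: grad f(x) = Q x + c = (-3, 5)
Constraint values g_i(x) = a_i^T x - b_i:
  g_1((-1, 3)) = 0
  g_2((-1, 3)) = -3
Stationarity residual: grad f(x) + sum_i lambda_i a_i = (1, 1)
  -> stationarity FAILS
Primal feasibility (all g_i <= 0): OK
Dual feasibility (all lambda_i >= 0): OK
Complementary slackness (lambda_i * g_i(x) = 0 for all i): OK

Verdict: the first failing condition is stationarity -> stat.

stat


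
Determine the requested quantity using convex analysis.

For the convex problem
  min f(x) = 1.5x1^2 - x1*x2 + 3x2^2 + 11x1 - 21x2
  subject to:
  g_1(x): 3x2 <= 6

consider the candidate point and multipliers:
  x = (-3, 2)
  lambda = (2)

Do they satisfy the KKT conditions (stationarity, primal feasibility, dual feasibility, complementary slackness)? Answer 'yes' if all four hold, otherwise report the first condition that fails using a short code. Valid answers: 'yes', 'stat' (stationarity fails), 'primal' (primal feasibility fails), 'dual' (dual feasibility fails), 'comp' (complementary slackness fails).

Gradient of f: grad f(x) = Q x + c = (0, -6)
Constraint values g_i(x) = a_i^T x - b_i:
  g_1((-3, 2)) = 0
Stationarity residual: grad f(x) + sum_i lambda_i a_i = (0, 0)
  -> stationarity OK
Primal feasibility (all g_i <= 0): OK
Dual feasibility (all lambda_i >= 0): OK
Complementary slackness (lambda_i * g_i(x) = 0 for all i): OK

Verdict: yes, KKT holds.

yes


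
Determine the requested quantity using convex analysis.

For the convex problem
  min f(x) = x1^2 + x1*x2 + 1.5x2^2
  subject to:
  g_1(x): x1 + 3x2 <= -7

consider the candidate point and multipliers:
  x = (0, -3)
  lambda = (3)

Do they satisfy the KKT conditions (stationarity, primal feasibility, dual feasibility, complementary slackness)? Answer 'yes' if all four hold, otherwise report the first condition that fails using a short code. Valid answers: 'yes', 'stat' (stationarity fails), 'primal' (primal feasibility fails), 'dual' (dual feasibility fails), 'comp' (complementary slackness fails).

Gradient of f: grad f(x) = Q x + c = (-3, -9)
Constraint values g_i(x) = a_i^T x - b_i:
  g_1((0, -3)) = -2
Stationarity residual: grad f(x) + sum_i lambda_i a_i = (0, 0)
  -> stationarity OK
Primal feasibility (all g_i <= 0): OK
Dual feasibility (all lambda_i >= 0): OK
Complementary slackness (lambda_i * g_i(x) = 0 for all i): FAILS

Verdict: the first failing condition is complementary_slackness -> comp.

comp


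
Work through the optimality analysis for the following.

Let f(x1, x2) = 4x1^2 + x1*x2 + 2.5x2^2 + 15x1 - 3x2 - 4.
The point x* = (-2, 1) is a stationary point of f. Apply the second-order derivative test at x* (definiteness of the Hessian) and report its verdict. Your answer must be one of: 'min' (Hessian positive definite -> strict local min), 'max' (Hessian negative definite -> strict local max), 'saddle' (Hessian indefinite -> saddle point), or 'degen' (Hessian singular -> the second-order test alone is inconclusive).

Compute the Hessian H = grad^2 f:
  H = [[8, 1], [1, 5]]
Verify stationarity: grad f(x*) = H x* + g = (0, 0).
Eigenvalues of H: 4.6972, 8.3028.
Both eigenvalues > 0, so H is positive definite -> x* is a strict local min.

min


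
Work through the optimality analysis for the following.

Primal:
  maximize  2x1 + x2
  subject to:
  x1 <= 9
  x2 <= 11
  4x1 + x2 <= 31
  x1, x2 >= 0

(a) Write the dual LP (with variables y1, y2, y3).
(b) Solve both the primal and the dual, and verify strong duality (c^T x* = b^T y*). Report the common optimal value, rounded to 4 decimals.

The standard primal-dual pair for 'max c^T x s.t. A x <= b, x >= 0' is:
  Dual:  min b^T y  s.t.  A^T y >= c,  y >= 0.

So the dual LP is:
  minimize  9y1 + 11y2 + 31y3
  subject to:
    y1 + 4y3 >= 2
    y2 + y3 >= 1
    y1, y2, y3 >= 0

Solving the primal: x* = (5, 11).
  primal value c^T x* = 21.
Solving the dual: y* = (0, 0.5, 0.5).
  dual value b^T y* = 21.
Strong duality: c^T x* = b^T y*. Confirmed.

21


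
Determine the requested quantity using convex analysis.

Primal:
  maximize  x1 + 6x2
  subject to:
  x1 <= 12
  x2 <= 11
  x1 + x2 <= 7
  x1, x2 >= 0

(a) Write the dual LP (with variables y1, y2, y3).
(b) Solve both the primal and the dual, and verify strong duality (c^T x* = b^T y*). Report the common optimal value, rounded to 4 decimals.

The standard primal-dual pair for 'max c^T x s.t. A x <= b, x >= 0' is:
  Dual:  min b^T y  s.t.  A^T y >= c,  y >= 0.

So the dual LP is:
  minimize  12y1 + 11y2 + 7y3
  subject to:
    y1 + y3 >= 1
    y2 + y3 >= 6
    y1, y2, y3 >= 0

Solving the primal: x* = (0, 7).
  primal value c^T x* = 42.
Solving the dual: y* = (0, 0, 6).
  dual value b^T y* = 42.
Strong duality: c^T x* = b^T y*. Confirmed.

42


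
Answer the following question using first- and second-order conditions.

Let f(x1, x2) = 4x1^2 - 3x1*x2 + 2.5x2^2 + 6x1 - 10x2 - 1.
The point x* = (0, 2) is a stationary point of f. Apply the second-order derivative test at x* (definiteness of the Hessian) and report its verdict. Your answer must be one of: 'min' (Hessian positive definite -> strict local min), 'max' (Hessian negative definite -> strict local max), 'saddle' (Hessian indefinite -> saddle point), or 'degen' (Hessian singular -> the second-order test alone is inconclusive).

Compute the Hessian H = grad^2 f:
  H = [[8, -3], [-3, 5]]
Verify stationarity: grad f(x*) = H x* + g = (0, 0).
Eigenvalues of H: 3.1459, 9.8541.
Both eigenvalues > 0, so H is positive definite -> x* is a strict local min.

min


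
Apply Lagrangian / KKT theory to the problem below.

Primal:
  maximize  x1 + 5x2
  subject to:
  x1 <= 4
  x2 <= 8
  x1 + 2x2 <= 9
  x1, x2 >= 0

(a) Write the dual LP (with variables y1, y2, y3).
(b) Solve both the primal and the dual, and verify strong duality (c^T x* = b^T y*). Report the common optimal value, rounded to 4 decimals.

The standard primal-dual pair for 'max c^T x s.t. A x <= b, x >= 0' is:
  Dual:  min b^T y  s.t.  A^T y >= c,  y >= 0.

So the dual LP is:
  minimize  4y1 + 8y2 + 9y3
  subject to:
    y1 + y3 >= 1
    y2 + 2y3 >= 5
    y1, y2, y3 >= 0

Solving the primal: x* = (0, 4.5).
  primal value c^T x* = 22.5.
Solving the dual: y* = (0, 0, 2.5).
  dual value b^T y* = 22.5.
Strong duality: c^T x* = b^T y*. Confirmed.

22.5


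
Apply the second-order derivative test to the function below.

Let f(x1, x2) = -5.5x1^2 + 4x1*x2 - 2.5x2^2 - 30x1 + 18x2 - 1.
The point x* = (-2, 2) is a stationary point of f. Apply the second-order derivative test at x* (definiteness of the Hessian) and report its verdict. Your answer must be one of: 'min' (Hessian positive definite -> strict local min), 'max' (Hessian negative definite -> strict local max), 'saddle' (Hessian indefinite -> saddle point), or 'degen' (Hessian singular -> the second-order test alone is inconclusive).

Compute the Hessian H = grad^2 f:
  H = [[-11, 4], [4, -5]]
Verify stationarity: grad f(x*) = H x* + g = (0, 0).
Eigenvalues of H: -13, -3.
Both eigenvalues < 0, so H is negative definite -> x* is a strict local max.

max


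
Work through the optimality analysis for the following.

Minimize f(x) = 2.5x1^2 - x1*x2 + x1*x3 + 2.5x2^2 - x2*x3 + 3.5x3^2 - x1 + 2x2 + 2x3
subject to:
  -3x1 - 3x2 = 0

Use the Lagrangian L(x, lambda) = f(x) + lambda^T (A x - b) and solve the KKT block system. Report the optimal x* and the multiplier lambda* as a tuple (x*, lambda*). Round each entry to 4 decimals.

Form the Lagrangian:
  L(x, lambda) = (1/2) x^T Q x + c^T x + lambda^T (A x - b)
Stationarity (grad_x L = 0): Q x + c + A^T lambda = 0.
Primal feasibility: A x = b.

This gives the KKT block system:
  [ Q   A^T ] [ x     ]   [-c ]
  [ A    0  ] [ lambda ] = [ b ]

Solving the linear system:
  x*      = (0.3125, -0.3125, -0.375)
  lambda* = (0.1667)
  f(x*)   = -0.8437

x* = (0.3125, -0.3125, -0.375), lambda* = (0.1667)
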